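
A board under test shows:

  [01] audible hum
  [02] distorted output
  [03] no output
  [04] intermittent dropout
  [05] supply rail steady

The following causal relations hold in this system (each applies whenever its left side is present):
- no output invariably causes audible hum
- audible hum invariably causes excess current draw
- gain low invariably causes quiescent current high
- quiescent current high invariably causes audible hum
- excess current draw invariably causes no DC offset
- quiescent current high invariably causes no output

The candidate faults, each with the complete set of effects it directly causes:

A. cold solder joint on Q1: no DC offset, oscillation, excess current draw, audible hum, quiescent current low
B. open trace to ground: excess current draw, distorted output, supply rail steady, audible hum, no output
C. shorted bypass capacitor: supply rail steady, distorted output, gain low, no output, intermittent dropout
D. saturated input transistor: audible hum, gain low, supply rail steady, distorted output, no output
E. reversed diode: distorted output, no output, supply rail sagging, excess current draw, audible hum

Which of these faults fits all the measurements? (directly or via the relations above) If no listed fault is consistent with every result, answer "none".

C

For each candidate, compare predicted effects to what was observed:
(A) cold solder joint on Q1 — does not account for distorted output, no output, intermittent dropout, supply rail steady
(B) open trace to ground — audible hum +; distorted output +; no output +; intermittent dropout -; supply rail steady +
(C) shorted bypass capacitor — audible hum + (through no output → audible hum); distorted output +; no output +; intermittent dropout +; supply rail steady +
(D) saturated input transistor — audible hum +; distorted output +; no output +; intermittent dropout -; supply rail steady +
(E) reversed diode — audible hum +; distorted output +; no output +; intermittent dropout -; supply rail steady -
(C) is the only candidate with no mismatches.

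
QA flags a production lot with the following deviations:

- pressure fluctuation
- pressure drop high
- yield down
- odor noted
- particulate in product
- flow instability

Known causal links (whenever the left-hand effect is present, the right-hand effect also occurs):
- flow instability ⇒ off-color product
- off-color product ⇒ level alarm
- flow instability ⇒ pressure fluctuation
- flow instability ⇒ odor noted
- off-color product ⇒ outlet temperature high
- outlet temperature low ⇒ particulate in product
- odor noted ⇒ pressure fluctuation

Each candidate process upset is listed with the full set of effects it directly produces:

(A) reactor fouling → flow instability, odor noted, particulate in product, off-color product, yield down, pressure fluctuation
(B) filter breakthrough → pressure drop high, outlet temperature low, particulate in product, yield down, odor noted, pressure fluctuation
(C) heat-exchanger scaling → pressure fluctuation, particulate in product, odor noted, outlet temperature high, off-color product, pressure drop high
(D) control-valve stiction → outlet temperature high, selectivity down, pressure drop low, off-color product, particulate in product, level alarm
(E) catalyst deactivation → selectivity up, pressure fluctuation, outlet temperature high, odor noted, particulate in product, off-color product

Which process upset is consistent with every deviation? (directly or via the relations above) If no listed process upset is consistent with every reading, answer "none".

Checking each candidate against the observations:
(A) reactor fouling — does not account for pressure drop high
(B) filter breakthrough — does not account for flow instability
(C) heat-exchanger scaling — pressure fluctuation yes; pressure drop high yes; yield down NO; odor noted yes; particulate in product yes; flow instability NO
(D) control-valve stiction — pressure fluctuation NO; pressure drop high NO; yield down NO; odor noted NO; particulate in product yes; flow instability NO
(E) catalyst deactivation — pressure fluctuation yes; pressure drop high NO; yield down NO; odor noted yes; particulate in product yes; flow instability NO
Every candidate fails on at least one observation.

none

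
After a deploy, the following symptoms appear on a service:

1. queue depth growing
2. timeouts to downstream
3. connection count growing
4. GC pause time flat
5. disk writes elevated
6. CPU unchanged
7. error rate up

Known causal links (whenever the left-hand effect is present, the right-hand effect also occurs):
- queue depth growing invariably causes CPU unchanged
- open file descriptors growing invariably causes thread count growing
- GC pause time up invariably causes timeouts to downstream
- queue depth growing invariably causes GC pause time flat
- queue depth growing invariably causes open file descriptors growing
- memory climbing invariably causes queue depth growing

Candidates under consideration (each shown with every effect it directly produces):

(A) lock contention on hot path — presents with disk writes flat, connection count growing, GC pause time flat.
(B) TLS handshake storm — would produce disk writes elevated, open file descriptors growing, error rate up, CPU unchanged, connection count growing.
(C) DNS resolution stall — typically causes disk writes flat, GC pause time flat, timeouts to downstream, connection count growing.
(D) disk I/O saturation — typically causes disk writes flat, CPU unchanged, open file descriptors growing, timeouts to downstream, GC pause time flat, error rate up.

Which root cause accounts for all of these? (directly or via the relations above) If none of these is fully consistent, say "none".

none

For each candidate, compare predicted effects to what was observed:
(A) lock contention on hot path — queue depth growing NO; timeouts to downstream NO; connection count growing yes; GC pause time flat yes; disk writes elevated NO; CPU unchanged NO; error rate up NO
(B) TLS handshake storm — queue depth growing NO; timeouts to downstream NO; connection count growing yes; GC pause time flat NO; disk writes elevated yes; CPU unchanged yes; error rate up yes
(C) DNS resolution stall — fails on queue depth growing, disk writes elevated, CPU unchanged, error rate up (predicts disk writes flat, not disk writes elevated)
(D) disk I/O saturation — fails on queue depth growing, connection count growing, disk writes elevated (predicts disk writes flat, not disk writes elevated)
None of the listed candidates fits everything.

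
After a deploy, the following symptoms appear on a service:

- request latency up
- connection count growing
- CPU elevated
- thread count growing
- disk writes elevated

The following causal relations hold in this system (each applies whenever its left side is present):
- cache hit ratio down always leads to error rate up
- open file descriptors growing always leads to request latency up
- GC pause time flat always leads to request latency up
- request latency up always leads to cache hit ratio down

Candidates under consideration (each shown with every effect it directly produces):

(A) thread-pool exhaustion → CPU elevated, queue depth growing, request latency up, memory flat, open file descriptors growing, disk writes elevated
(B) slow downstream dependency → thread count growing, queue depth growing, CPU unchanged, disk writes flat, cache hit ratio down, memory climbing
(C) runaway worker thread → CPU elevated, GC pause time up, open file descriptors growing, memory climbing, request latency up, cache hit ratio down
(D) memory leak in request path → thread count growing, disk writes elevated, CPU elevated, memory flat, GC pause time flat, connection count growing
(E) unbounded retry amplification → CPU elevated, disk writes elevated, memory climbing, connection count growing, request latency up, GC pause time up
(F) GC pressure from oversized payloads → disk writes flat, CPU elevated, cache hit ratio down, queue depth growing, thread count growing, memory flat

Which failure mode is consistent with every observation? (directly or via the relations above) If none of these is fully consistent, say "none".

D

Per-candidate check:
(A) thread-pool exhaustion — does not account for connection count growing, thread count growing
(B) slow downstream dependency — request latency up NO; connection count growing NO; CPU elevated NO; thread count growing yes; disk writes elevated NO
(C) runaway worker thread — request latency up yes; connection count growing NO; CPU elevated yes; thread count growing NO; disk writes elevated NO
(D) memory leak in request path — accounts for every observation (request latency up via GC pause time flat → request latency up)
(E) unbounded retry amplification — does not account for thread count growing
(F) GC pressure from oversized payloads — request latency up NO; connection count growing NO; CPU elevated yes; thread count growing yes; disk writes elevated NO
(D) is the only candidate with no mismatches.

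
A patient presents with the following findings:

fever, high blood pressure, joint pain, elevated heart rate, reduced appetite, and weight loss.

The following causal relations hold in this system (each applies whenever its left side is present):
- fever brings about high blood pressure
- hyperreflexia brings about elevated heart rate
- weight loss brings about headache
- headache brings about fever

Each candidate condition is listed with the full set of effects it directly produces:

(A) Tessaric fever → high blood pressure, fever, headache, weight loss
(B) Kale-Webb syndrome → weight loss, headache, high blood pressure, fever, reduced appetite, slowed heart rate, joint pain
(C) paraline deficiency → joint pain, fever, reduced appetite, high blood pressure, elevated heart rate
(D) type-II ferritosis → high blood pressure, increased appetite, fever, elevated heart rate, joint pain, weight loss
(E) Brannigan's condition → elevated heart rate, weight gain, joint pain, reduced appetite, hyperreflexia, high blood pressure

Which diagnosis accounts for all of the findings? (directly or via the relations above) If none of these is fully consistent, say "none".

none

For each candidate, compare predicted effects to what was observed:
(A) Tessaric fever — does not account for joint pain, elevated heart rate, reduced appetite
(B) Kale-Webb syndrome — fails on elevated heart rate (predicts slowed heart rate, not elevated heart rate)
(C) paraline deficiency — does not account for weight loss
(D) type-II ferritosis — fever yes; high blood pressure yes; joint pain yes; elevated heart rate yes; reduced appetite NO; weight loss yes
(E) Brannigan's condition — fever NO; high blood pressure yes; joint pain yes; elevated heart rate yes; reduced appetite yes; weight loss NO
Every candidate fails on at least one observation.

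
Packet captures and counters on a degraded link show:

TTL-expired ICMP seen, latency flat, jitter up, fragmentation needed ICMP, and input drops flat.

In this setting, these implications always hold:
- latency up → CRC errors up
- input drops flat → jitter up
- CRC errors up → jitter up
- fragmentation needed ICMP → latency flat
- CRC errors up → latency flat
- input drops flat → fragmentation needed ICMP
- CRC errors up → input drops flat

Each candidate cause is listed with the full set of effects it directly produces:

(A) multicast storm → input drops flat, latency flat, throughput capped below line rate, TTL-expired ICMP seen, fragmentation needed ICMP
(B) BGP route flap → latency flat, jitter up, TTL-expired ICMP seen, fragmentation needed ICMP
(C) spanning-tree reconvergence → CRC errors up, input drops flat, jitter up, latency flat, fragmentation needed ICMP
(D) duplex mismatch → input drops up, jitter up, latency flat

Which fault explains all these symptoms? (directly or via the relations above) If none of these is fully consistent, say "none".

Per-candidate check:
(A) multicast storm — TTL-expired ICMP seen match; latency flat match; jitter up match (through input drops flat → jitter up); fragmentation needed ICMP match; input drops flat match
(B) BGP route flap — does not account for input drops flat
(C) spanning-tree reconvergence — does not account for TTL-expired ICMP seen
(D) duplex mismatch — TTL-expired ICMP seen miss; latency flat match; jitter up match; fragmentation needed ICMP miss; input drops flat miss
Only (A) is consistent with every observation.

A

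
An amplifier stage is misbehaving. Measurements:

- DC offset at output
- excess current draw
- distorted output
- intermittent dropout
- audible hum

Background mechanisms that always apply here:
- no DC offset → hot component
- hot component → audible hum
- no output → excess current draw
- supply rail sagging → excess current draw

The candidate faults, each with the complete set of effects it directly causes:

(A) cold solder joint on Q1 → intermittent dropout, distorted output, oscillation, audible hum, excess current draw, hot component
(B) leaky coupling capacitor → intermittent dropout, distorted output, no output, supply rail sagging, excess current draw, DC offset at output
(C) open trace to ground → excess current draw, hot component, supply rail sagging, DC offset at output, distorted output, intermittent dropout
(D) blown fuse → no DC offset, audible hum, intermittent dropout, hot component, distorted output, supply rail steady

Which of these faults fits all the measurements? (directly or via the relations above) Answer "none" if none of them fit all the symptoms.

C

Checking each candidate against the observations:
(A) cold solder joint on Q1 — DC offset at output ✗; excess current draw ✓; distorted output ✓; intermittent dropout ✓; audible hum ✓
(B) leaky coupling capacitor — DC offset at output ✓; excess current draw ✓; distorted output ✓; intermittent dropout ✓; audible hum ✗
(C) open trace to ground — accounts for every observation (audible hum via hot component → audible hum)
(D) blown fuse — DC offset at output ✗; excess current draw ✗; distorted output ✓; intermittent dropout ✓; audible hum ✓
(C) alone accounts for all the evidence.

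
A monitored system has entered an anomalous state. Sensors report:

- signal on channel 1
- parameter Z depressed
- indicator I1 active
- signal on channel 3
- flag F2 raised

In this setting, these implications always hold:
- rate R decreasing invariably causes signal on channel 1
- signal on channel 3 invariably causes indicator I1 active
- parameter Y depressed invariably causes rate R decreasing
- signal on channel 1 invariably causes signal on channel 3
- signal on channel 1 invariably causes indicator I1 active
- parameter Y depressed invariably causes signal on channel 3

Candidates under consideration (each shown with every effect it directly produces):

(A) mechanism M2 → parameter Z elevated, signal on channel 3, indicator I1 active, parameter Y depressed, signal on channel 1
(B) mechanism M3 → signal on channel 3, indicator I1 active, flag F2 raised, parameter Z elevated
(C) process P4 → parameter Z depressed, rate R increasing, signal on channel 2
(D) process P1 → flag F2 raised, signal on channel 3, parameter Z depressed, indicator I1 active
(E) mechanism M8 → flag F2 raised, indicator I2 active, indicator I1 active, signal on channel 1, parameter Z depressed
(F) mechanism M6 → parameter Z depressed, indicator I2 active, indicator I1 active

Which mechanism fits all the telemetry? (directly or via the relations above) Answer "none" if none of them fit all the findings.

E

Checking each candidate against the observations:
(A) mechanism M2 — fails on parameter Z depressed, flag F2 raised (predicts parameter Z elevated, not parameter Z depressed)
(B) mechanism M3 — signal on channel 1 -; parameter Z depressed -; indicator I1 active +; signal on channel 3 +; flag F2 raised +
(C) process P4 — signal on channel 1 -; parameter Z depressed +; indicator I1 active -; signal on channel 3 -; flag F2 raised -
(D) process P1 — does not account for signal on channel 1
(E) mechanism M8 — signal on channel 1 +; parameter Z depressed +; indicator I1 active +; signal on channel 3 + (through signal on channel 1 → signal on channel 3); flag F2 raised +
(F) mechanism M6 — signal on channel 1 -; parameter Z depressed +; indicator I1 active +; signal on channel 3 -; flag F2 raised -
(E) alone accounts for all the evidence.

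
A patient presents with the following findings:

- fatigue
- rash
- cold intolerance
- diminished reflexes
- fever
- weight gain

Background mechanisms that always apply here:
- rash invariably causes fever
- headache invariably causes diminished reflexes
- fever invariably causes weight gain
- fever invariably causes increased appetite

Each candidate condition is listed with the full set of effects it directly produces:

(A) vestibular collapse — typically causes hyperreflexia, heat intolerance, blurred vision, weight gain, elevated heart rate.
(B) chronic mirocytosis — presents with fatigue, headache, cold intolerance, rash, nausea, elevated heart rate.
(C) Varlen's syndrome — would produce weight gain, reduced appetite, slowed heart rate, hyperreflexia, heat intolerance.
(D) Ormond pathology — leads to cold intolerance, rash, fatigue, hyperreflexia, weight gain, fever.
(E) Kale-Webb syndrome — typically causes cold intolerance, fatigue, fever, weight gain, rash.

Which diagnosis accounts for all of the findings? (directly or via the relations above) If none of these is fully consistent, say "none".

B

Per-candidate check:
(A) vestibular collapse — fails on fatigue, rash, cold intolerance, diminished reflexes, fever (predicts heat intolerance, not cold intolerance; predicts hyperreflexia, not diminished reflexes)
(B) chronic mirocytosis — fatigue match; rash match; cold intolerance match; diminished reflexes match (via headache → diminished reflexes); fever match (via rash → fever); weight gain match (via rash → fever → weight gain)
(C) Varlen's syndrome — fatigue miss; rash miss; cold intolerance miss; diminished reflexes miss; fever miss; weight gain match
(D) Ormond pathology — fatigue match; rash match; cold intolerance match; diminished reflexes miss; fever match; weight gain match
(E) Kale-Webb syndrome — fatigue match; rash match; cold intolerance match; diminished reflexes miss; fever match; weight gain match
(B) is the only candidate with no mismatches.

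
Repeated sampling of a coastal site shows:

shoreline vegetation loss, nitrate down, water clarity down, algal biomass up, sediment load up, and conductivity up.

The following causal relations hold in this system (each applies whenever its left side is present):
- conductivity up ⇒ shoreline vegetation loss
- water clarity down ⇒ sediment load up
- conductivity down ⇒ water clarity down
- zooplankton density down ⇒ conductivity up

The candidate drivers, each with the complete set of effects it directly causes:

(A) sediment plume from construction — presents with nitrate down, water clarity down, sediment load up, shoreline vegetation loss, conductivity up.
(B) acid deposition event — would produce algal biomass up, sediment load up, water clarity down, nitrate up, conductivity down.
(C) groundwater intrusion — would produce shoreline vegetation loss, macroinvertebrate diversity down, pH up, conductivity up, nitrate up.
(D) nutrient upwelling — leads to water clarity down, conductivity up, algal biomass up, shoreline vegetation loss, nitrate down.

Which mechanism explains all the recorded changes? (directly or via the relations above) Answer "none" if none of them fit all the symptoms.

Testing each hypothesis:
(A) sediment plume from construction — shoreline vegetation loss match; nitrate down match; water clarity down match; algal biomass up miss; sediment load up match; conductivity up match
(B) acid deposition event — shoreline vegetation loss miss; nitrate down miss; water clarity down match; algal biomass up match; sediment load up match; conductivity up miss
(C) groundwater intrusion — shoreline vegetation loss match; nitrate down miss; water clarity down miss; algal biomass up miss; sediment load up miss; conductivity up match
(D) nutrient upwelling — shoreline vegetation loss match; nitrate down match; water clarity down match; algal biomass up match; sediment load up match (through water clarity down → sediment load up); conductivity up match
(D) alone accounts for all the evidence.

D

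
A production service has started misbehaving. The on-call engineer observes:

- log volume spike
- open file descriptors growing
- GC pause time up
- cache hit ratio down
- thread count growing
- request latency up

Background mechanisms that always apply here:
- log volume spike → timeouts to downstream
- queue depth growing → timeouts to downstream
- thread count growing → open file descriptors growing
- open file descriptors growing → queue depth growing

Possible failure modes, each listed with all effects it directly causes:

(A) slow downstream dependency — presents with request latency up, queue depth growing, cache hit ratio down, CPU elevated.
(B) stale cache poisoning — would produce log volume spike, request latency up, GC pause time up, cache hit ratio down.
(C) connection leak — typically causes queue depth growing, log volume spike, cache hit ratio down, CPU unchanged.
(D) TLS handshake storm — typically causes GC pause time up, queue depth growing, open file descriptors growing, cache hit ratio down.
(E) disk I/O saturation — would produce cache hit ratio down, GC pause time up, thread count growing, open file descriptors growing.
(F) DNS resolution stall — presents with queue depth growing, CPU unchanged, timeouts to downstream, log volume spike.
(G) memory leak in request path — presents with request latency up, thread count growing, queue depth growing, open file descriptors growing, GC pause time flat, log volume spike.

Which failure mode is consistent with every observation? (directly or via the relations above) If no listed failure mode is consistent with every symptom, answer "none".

Checking each candidate against the observations:
(A) slow downstream dependency — does not account for log volume spike, open file descriptors growing, GC pause time up, thread count growing
(B) stale cache poisoning — log volume spike yes; open file descriptors growing NO; GC pause time up yes; cache hit ratio down yes; thread count growing NO; request latency up yes
(C) connection leak — log volume spike yes; open file descriptors growing NO; GC pause time up NO; cache hit ratio down yes; thread count growing NO; request latency up NO
(D) TLS handshake storm — does not account for log volume spike, thread count growing, request latency up
(E) disk I/O saturation — does not account for log volume spike, request latency up
(F) DNS resolution stall — does not account for open file descriptors growing, GC pause time up, cache hit ratio down, thread count growing, request latency up
(G) memory leak in request path — fails on GC pause time up, cache hit ratio down (predicts GC pause time flat, not GC pause time up)
None of the listed candidates fits everything.

none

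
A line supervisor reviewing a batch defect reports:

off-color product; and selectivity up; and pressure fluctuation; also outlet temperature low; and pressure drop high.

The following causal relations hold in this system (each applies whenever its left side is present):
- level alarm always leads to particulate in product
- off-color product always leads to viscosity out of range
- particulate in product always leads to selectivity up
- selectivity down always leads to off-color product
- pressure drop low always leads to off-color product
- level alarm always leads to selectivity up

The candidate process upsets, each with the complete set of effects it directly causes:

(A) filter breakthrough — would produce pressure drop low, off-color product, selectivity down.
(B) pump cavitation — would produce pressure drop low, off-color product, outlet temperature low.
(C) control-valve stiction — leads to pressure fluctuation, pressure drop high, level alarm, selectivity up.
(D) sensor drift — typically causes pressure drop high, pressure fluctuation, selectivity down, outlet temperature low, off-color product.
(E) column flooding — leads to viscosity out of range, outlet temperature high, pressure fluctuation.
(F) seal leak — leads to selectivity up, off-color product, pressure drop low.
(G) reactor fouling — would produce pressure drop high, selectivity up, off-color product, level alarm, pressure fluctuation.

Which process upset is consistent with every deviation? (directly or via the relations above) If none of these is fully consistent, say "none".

For each candidate, compare predicted effects to what was observed:
(A) filter breakthrough — fails on selectivity up, pressure fluctuation, outlet temperature low, pressure drop high (predicts selectivity down, not selectivity up; predicts pressure drop low, not pressure drop high)
(B) pump cavitation — fails on selectivity up, pressure fluctuation, pressure drop high (predicts pressure drop low, not pressure drop high)
(C) control-valve stiction — off-color product -; selectivity up +; pressure fluctuation +; outlet temperature low -; pressure drop high +
(D) sensor drift — fails on selectivity up (predicts selectivity down, not selectivity up)
(E) column flooding — off-color product -; selectivity up -; pressure fluctuation +; outlet temperature low -; pressure drop high -
(F) seal leak — off-color product +; selectivity up +; pressure fluctuation -; outlet temperature low -; pressure drop high -
(G) reactor fouling — off-color product +; selectivity up +; pressure fluctuation +; outlet temperature low -; pressure drop high +
None of the listed candidates fits everything.

none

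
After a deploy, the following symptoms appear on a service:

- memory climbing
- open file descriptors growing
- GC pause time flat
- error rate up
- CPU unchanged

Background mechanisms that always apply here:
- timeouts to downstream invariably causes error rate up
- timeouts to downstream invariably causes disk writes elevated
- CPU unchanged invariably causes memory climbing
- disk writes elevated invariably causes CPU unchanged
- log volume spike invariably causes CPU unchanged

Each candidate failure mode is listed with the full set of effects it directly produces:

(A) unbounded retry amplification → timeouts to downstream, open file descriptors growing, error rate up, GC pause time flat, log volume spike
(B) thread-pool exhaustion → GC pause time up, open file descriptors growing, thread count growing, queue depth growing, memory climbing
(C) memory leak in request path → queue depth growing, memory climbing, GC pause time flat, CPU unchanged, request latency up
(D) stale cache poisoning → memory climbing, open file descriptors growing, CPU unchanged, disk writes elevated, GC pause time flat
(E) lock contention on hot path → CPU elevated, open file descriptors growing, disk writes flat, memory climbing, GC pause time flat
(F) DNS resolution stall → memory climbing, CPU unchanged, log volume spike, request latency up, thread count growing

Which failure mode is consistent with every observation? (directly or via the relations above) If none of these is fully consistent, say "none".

Checking each candidate against the observations:
(A) unbounded retry amplification — accounts for every observation (memory climbing via log volume spike → CPU unchanged → memory climbing)
(B) thread-pool exhaustion — fails on GC pause time flat, error rate up, CPU unchanged (predicts GC pause time up, not GC pause time flat)
(C) memory leak in request path — does not account for open file descriptors growing, error rate up
(D) stale cache poisoning — does not account for error rate up
(E) lock contention on hot path — memory climbing match; open file descriptors growing match; GC pause time flat match; error rate up miss; CPU unchanged miss
(F) DNS resolution stall — memory climbing match; open file descriptors growing miss; GC pause time flat miss; error rate up miss; CPU unchanged match
(A) alone accounts for all the evidence.

A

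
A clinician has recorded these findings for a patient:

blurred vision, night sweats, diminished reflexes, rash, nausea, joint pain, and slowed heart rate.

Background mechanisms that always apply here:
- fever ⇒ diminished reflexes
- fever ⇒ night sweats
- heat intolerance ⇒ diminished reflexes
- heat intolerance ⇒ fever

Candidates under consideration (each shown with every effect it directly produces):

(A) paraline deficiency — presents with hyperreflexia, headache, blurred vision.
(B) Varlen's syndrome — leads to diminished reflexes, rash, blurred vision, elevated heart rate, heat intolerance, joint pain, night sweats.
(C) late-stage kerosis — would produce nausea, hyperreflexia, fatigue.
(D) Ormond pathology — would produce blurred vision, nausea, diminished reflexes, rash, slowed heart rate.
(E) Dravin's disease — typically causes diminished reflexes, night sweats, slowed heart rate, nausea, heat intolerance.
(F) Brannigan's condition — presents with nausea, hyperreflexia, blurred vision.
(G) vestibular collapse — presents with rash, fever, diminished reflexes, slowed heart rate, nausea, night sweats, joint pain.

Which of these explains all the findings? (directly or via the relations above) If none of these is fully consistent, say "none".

none

For each candidate, compare predicted effects to what was observed:
(A) paraline deficiency — blurred vision +; night sweats -; diminished reflexes -; rash -; nausea -; joint pain -; slowed heart rate -
(B) Varlen's syndrome — blurred vision +; night sweats +; diminished reflexes +; rash +; nausea -; joint pain +; slowed heart rate -
(C) late-stage kerosis — fails on blurred vision, night sweats, diminished reflexes, rash, joint pain, slowed heart rate (predicts hyperreflexia, not diminished reflexes)
(D) Ormond pathology — does not account for night sweats, joint pain
(E) Dravin's disease — does not account for blurred vision, rash, joint pain
(F) Brannigan's condition — blurred vision +; night sweats -; diminished reflexes -; rash -; nausea +; joint pain -; slowed heart rate -
(G) vestibular collapse — blurred vision -; night sweats +; diminished reflexes +; rash +; nausea +; joint pain +; slowed heart rate +
No candidate is consistent with all observations.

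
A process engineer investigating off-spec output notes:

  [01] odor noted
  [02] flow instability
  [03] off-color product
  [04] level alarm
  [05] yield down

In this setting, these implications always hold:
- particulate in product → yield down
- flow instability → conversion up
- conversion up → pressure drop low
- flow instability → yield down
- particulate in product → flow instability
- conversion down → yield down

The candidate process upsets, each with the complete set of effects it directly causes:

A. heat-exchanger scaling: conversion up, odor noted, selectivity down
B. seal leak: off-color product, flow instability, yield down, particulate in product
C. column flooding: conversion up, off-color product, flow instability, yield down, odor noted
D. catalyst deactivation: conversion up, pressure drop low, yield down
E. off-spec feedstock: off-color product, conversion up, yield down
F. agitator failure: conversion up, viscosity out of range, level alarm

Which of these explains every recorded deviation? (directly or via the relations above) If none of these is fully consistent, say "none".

none

Checking each candidate against the observations:
(A) heat-exchanger scaling — odor noted match; flow instability miss; off-color product miss; level alarm miss; yield down miss
(B) seal leak — does not account for odor noted, level alarm
(C) column flooding — odor noted match; flow instability match; off-color product match; level alarm miss; yield down match
(D) catalyst deactivation — odor noted miss; flow instability miss; off-color product miss; level alarm miss; yield down match
(E) off-spec feedstock — odor noted miss; flow instability miss; off-color product match; level alarm miss; yield down match
(F) agitator failure — odor noted miss; flow instability miss; off-color product miss; level alarm match; yield down miss
Every candidate fails on at least one observation.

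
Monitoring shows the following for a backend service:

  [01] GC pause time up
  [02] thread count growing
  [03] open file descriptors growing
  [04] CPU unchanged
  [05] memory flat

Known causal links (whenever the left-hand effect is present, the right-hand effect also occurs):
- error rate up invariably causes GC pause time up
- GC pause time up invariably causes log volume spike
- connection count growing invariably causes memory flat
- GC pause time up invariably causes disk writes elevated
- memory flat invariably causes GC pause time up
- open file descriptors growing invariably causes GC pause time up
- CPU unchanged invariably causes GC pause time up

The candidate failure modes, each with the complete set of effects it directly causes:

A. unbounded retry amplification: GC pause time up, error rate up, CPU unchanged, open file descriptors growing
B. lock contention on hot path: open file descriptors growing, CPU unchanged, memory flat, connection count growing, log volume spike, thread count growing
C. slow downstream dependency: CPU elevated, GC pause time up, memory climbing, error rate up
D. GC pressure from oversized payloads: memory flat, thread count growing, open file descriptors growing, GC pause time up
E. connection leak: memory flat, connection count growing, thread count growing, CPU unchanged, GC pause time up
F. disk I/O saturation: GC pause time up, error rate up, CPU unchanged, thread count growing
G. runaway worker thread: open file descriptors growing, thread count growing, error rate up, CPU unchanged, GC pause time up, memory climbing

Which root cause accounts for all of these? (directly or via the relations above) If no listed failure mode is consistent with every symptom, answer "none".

B

Per-candidate check:
(A) unbounded retry amplification — GC pause time up ✓; thread count growing ✗; open file descriptors growing ✓; CPU unchanged ✓; memory flat ✗
(B) lock contention on hot path — accounts for every observation (GC pause time up via memory flat → GC pause time up)
(C) slow downstream dependency — fails on thread count growing, open file descriptors growing, CPU unchanged, memory flat (predicts CPU elevated, not CPU unchanged; predicts memory climbing, not memory flat)
(D) GC pressure from oversized payloads — does not account for CPU unchanged
(E) connection leak — GC pause time up ✓; thread count growing ✓; open file descriptors growing ✗; CPU unchanged ✓; memory flat ✓
(F) disk I/O saturation — GC pause time up ✓; thread count growing ✓; open file descriptors growing ✗; CPU unchanged ✓; memory flat ✗
(G) runaway worker thread — GC pause time up ✓; thread count growing ✓; open file descriptors growing ✓; CPU unchanged ✓; memory flat ✗
(B) alone accounts for all the evidence.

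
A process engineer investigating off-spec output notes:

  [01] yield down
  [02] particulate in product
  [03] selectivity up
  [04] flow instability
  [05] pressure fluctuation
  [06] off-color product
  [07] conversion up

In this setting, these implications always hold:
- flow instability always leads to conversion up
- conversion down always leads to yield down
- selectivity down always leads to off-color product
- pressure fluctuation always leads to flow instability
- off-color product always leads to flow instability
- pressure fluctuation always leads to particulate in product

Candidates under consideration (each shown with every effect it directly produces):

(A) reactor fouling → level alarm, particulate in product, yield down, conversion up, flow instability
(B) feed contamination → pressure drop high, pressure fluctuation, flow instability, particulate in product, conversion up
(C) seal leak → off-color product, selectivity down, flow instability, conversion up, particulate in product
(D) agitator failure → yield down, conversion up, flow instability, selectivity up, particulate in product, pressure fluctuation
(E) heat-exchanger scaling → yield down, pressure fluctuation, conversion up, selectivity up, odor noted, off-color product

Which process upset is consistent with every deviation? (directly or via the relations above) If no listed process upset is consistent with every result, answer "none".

Testing each hypothesis:
(A) reactor fouling — does not account for selectivity up, pressure fluctuation, off-color product
(B) feed contamination — yield down miss; particulate in product match; selectivity up miss; flow instability match; pressure fluctuation match; off-color product miss; conversion up match
(C) seal leak — fails on yield down, selectivity up, pressure fluctuation (predicts selectivity down, not selectivity up)
(D) agitator failure — does not account for off-color product
(E) heat-exchanger scaling — accounts for every observation (particulate in product via pressure fluctuation → particulate in product)
(E) is the only candidate with no mismatches.

E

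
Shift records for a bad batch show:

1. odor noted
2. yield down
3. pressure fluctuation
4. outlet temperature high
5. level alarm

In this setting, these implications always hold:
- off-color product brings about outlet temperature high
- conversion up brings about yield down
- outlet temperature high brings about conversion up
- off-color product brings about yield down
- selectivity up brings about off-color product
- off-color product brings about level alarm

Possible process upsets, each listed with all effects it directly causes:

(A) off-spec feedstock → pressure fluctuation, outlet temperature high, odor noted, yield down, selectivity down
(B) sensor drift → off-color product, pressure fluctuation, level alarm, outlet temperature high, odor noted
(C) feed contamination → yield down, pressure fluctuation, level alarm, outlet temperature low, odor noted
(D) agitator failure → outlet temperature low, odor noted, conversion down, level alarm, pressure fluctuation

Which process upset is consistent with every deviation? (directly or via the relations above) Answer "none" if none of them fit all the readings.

For each candidate, compare predicted effects to what was observed:
(A) off-spec feedstock — odor noted match; yield down match; pressure fluctuation match; outlet temperature high match; level alarm miss
(B) sensor drift — odor noted match; yield down match (through off-color product → yield down); pressure fluctuation match; outlet temperature high match; level alarm match
(C) feed contamination — odor noted match; yield down match; pressure fluctuation match; outlet temperature high miss; level alarm match
(D) agitator failure — odor noted match; yield down miss; pressure fluctuation match; outlet temperature high miss; level alarm match
(B) is the only candidate with no mismatches.

B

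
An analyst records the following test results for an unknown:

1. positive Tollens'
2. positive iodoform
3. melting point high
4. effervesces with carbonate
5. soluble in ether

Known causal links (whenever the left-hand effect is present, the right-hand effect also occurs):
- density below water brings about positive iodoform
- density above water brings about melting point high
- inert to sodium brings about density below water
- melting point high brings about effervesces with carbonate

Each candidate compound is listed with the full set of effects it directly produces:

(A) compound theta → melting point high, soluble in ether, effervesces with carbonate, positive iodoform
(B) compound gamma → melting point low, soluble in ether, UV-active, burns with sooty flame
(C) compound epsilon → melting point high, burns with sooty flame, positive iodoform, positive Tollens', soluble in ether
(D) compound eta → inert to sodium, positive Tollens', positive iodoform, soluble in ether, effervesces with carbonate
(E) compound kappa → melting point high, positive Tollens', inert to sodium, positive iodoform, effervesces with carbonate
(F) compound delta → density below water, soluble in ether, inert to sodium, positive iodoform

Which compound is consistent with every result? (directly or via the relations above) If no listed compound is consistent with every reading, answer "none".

For each candidate, compare predicted effects to what was observed:
(A) compound theta — does not account for positive Tollens'
(B) compound gamma — positive Tollens' -; positive iodoform -; melting point high -; effervesces with carbonate -; soluble in ether +
(C) compound epsilon — positive Tollens' +; positive iodoform +; melting point high +; effervesces with carbonate + (by melting point high → effervesces with carbonate); soluble in ether +
(D) compound eta — does not account for melting point high
(E) compound kappa — does not account for soluble in ether
(F) compound delta — positive Tollens' -; positive iodoform +; melting point high -; effervesces with carbonate -; soluble in ether +
(C) is the only candidate with no mismatches.

C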